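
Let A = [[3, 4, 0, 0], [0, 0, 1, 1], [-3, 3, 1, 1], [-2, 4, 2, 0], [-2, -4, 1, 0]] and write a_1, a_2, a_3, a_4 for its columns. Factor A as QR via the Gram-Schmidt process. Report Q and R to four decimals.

Q = [[0.5883, 0.4854, 0.3139, 0.0326], [0.0000, 0.0000, 0.6037, 0.7028], [-0.5883, 0.4446, -0.3098, 0.4676], [-0.3922, 0.5621, 0.4270, -0.5179], [-0.3922, -0.5008, 0.5086, -0.1346]], R = [[5.0990, 0.5883, -1.7650, -0.5883], [0.0000, 7.5269, 1.0680, 0.4446], [0.0000, 0.0000, 1.6565, 0.2938], [0.0000, 0.0000, 0.0000, 1.1704]]

q_1 = a_1/‖a_1‖ = (3, 0, -3, -2, -2)/5.0990 = (0.5883, 0.0000, -0.5883, -0.3922, -0.3922).
r_{12} = q_1·a_2 = 0.5883.
u_2 = a_2 − 0.5883·q_1 = (3.6538, 0.0000, 3.3462, 4.2308, -3.7692).
‖u_2‖ = 7.5269, so q_2 = (0.4854, 0.0000, 0.4446, 0.5621, -0.5008).
r_{13} = q_1·a_3 = -1.7650; r_{23} = q_2·a_3 = 1.0680.
u_3 = a_3 + 1.7650·q_1 − 1.0680·q_2 = (0.5200, 1.0000, -0.5132, 0.7074, 0.8425).
‖u_3‖ = 1.6565, so q_3 = (0.3139, 0.6037, -0.3098, 0.4270, 0.5086).
r_{14} = q_1·a_4 = -0.5883; r_{24} = q_2·a_4 = 0.4446; r_{34} = q_3·a_4 = 0.2938.
u_4 = a_4 + 0.5883·q_1 − 0.4446·q_2 − 0.2938·q_3 = (0.0381, 0.8226, 0.5473, -0.6061, -0.1576).
‖u_4‖ = 1.1704, so q_4 = (0.0326, 0.7028, 0.4676, -0.5179, -0.1346).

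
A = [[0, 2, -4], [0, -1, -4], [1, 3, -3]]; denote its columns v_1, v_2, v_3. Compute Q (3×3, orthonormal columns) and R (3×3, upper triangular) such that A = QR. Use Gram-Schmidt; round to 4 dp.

Q = [[0.0000, 0.8944, -0.4472], [0.0000, -0.4472, -0.8944], [1.0000, 0.0000, 0.0000]], R = [[1.0000, 3.0000, -3.0000], [0.0000, 2.2361, -1.7889], [0.0000, 0.0000, 5.3666]]

q_1 = v_1/‖v_1‖ = (0, 0, 1)/1.0000 = (0.0000, 0.0000, 1.0000).
r_{12} = q_1·v_2 = 3.0000.
u_2 = v_2 − 3.0000·q_1 = (2.0000, -1.0000, 0.0000).
‖u_2‖ = 2.2361, so q_2 = (0.8944, -0.4472, 0.0000).
r_{13} = q_1·v_3 = -3.0000; r_{23} = q_2·v_3 = -1.7889.
u_3 = v_3 + 3.0000·q_1 + 1.7889·q_2 = (-2.4000, -4.8000, 0.0000).
‖u_3‖ = 5.3666, so q_3 = (-0.4472, -0.8944, 0.0000).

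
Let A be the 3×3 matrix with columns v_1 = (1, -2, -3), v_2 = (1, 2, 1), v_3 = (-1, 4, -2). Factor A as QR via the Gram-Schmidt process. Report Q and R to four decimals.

q_1 = v_1/‖v_1‖ = (1, -2, -3)/3.7417 = (0.2673, -0.5345, -0.8018).
r_{12} = q_1·v_2 = -1.6036.
u_2 = v_2 + 1.6036·q_1 = (1.4286, 1.1429, -0.2857).
‖u_2‖ = 1.8516, so q_2 = (0.7715, 0.6172, -0.1543).
r_{13} = q_1·v_3 = -0.8018; r_{23} = q_2·v_3 = 2.0059.
u_3 = v_3 + 0.8018·q_1 − 2.0059·q_2 = (-2.3333, 2.3333, -2.3333).
‖u_3‖ = 4.0415, so q_3 = (-0.5774, 0.5774, -0.5774).

Q = [[0.2673, 0.7715, -0.5774], [-0.5345, 0.6172, 0.5774], [-0.8018, -0.1543, -0.5774]], R = [[3.7417, -1.6036, -0.8018], [0.0000, 1.8516, 2.0059], [0.0000, 0.0000, 4.0415]]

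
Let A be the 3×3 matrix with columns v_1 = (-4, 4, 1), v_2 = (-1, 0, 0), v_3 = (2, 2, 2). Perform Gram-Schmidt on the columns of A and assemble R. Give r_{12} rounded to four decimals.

v_1 = (-4, 4, 1); ‖v_1‖ = 5.7446, so q_1 = (-0.6963, 0.6963, 0.1741).
r_{12} = q_1·v_2 = 0.6963.

r_{12} = 0.6963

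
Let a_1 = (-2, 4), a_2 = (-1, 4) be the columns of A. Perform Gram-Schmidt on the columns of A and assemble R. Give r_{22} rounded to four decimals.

r_{22} = 0.8944

a_1 = (-2, 4); ‖a_1‖ = 4.4721, so q_1 = (-0.4472, 0.8944).
q_1·a_2 = (-0.4472)·(-1) + 0.8944·4 = 4.0249.
u_2 = a_2 − 4.0249·q_1 = (0.8000, 0.4000).
r_{22} = ‖u_2‖ = 0.8944.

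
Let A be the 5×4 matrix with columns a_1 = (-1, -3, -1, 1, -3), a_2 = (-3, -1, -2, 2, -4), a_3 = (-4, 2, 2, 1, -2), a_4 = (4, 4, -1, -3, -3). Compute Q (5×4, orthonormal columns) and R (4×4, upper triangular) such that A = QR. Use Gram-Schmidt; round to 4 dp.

q_1 = a_1/‖a_1‖ = (-1, -3, -1, 1, -3)/4.5826 = (-0.2182, -0.6547, -0.2182, 0.2182, -0.6547).
r_{12} = q_1·a_2 = 4.8008.
u_2 = a_2 − 4.8008·q_1 = (-1.9524, 2.1429, -0.9524, 0.9524, -0.8571).
‖u_2‖ = 3.3094, so q_2 = (-0.5899, 0.6475, -0.2878, 0.2878, -0.2590).
r_{13} = q_1·a_3 = 0.6547; r_{23} = q_2·a_3 = 3.8850.
u_3 = a_3 − 0.6547·q_1 − 3.8850·q_2 = (-1.5652, -0.0870, 3.2609, -0.2609, -0.5652).
‖u_3‖ = 3.6713, so q_3 = (-0.4263, -0.0237, 0.8882, -0.0711, -0.1540).
r_{14} = q_1·a_4 = -1.9640; r_{24} = q_2·a_4 = 0.4317; r_{34} = q_3·a_4 = -2.0133.
u_4 = a_4 + 1.9640·q_1 − 0.4317·q_2 + 2.0133·q_3 = (2.9677, 2.3871, 0.4839, -2.8387, -4.4839).
‖u_4‖ = 6.5501, so q_4 = (0.4531, 0.3644, 0.0739, -0.4334, -0.6846).

Q = [[-0.2182, -0.5899, -0.4263, 0.4531], [-0.6547, 0.6475, -0.0237, 0.3644], [-0.2182, -0.2878, 0.8882, 0.0739], [0.2182, 0.2878, -0.0711, -0.4334], [-0.6547, -0.2590, -0.1540, -0.6846]], R = [[4.5826, 4.8008, 0.6547, -1.9640], [0.0000, 3.3094, 3.8850, 0.4317], [0.0000, 0.0000, 3.6713, -2.0133], [0.0000, 0.0000, 0.0000, 6.5501]]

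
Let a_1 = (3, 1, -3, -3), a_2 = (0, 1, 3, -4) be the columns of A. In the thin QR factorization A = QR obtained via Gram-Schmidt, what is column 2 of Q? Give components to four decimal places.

q_1 = a_1/‖a_1‖ = (3, 1, -3, -3)/5.2915 = (0.5669, 0.1890, -0.5669, -0.5669).
r_{12} = q_1·a_2 = 0.7559.
u_2 = a_2 − 0.7559·q_1 = (-0.4286, 0.8571, 3.4286, -3.5714).
‖u_2‖ = 5.0427, so q_2 = (-0.0850, 0.1700, 0.6799, -0.7082).

q_2 = (-0.0850, 0.1700, 0.6799, -0.7082)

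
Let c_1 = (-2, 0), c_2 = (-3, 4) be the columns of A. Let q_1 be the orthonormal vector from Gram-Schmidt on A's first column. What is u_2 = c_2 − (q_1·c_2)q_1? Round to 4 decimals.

q_1 = c_1/‖c_1‖ = (-2, 0)/2.0000 = (-1.0000, 0.0000).
r_{12} = q_1·c_2 = 3.0000.
u_2 = c_2 − 3.0000·q_1 = (0.0000, 4.0000).

u_2 = (0.0000, 4.0000)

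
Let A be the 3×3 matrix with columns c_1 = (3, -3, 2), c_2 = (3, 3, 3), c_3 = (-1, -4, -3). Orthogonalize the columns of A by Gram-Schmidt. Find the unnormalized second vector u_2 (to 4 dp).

c_1 = (3, -3, 2); ‖c_1‖ = 4.6904, so q_1 = (0.6396, -0.6396, 0.4264).
q_1·c_2 = 0.6396·3 + (-0.6396)·3 + 0.4264·3 = 1.2792.
u_2 = c_2 − 1.2792·q_1 = (2.1818, 3.8182, 2.4545).

u_2 = (2.1818, 3.8182, 2.4545)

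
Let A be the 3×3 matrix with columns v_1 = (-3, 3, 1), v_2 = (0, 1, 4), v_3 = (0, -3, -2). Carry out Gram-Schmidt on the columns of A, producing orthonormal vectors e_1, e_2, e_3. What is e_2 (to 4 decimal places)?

e_2 = (0.2910, -0.0277, 0.9563)

v_1 = (-3, 3, 1); ‖v_1‖ = 4.3589, so e_1 = (-0.6882, 0.6882, 0.2294).
e_1·v_2 = (-0.6882)·0 + 0.6882·1 + 0.2294·4 = 1.6059.
u_2 = v_2 − 1.6059·e_1 = (1.1053, -0.1053, 3.6316).
‖u_2‖ = 3.7975, so e_2 = (0.2910, -0.0277, 0.9563).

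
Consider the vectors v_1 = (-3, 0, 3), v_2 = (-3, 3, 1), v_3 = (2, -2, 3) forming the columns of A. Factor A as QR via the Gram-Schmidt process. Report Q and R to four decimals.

Q = [[-0.7071, -0.3015, 0.6396], [0.0000, 0.9045, 0.4264], [0.7071, -0.3015, 0.6396]], R = [[4.2426, 2.8284, 0.7071], [0.0000, 3.3166, -3.3166], [0.0000, 0.0000, 2.3452]]

v_1 = (-3, 0, 3); ‖v_1‖ = 4.2426, so e_1 = (-0.7071, 0.0000, 0.7071).
e_1·v_2 = (-0.7071)·(-3) + 0.0000·3 + 0.7071·1 = 2.8284.
u_2 = v_2 − 2.8284·e_1 = (-1.0000, 3.0000, -1.0000).
‖u_2‖ = 3.3166, so e_2 = (-0.3015, 0.9045, -0.3015).
e_1·v_3 = (-0.7071)·2 + 0.0000·(-2) + 0.7071·3 = 0.7071; e_2·v_3 = (-0.3015)·2 + 0.9045·(-2) + (-0.3015)·3 = -3.3166.
u_3 = v_3 − 0.7071·e_1 + 3.3166·e_2 = (1.5000, 1.0000, 1.5000).
‖u_3‖ = 2.3452, so e_3 = (0.6396, 0.4264, 0.6396).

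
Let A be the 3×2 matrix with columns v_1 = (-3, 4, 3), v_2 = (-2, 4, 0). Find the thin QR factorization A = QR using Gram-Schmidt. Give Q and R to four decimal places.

v_1 = (-3, 4, 3); ‖v_1‖ = 5.8310, so q_1 = (-0.5145, 0.6860, 0.5145).
q_1·v_2 = (-0.5145)·(-2) + 0.6860·4 + 0.5145·0 = 3.7730.
u_2 = v_2 − 3.7730·q_1 = (-0.0588, 1.4118, -1.9412).
‖u_2‖ = 2.4010, so q_2 = (-0.0245, 0.5880, -0.8085).

Q = [[-0.5145, -0.0245], [0.6860, 0.5880], [0.5145, -0.8085]], R = [[5.8310, 3.7730], [0.0000, 2.4010]]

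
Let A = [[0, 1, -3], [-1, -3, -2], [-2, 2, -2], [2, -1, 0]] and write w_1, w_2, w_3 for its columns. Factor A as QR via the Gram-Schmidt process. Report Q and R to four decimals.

Q = [[0.0000, 0.2673, -0.8542], [-0.3333, -0.8909, -0.3046], [-0.6667, 0.3563, -0.2119], [0.6667, -0.0891, -0.3642]], R = [[3.0000, -1.0000, 2.0000], [0.0000, 3.7417, 0.2673], [0.0000, 0.0000, 3.5956]]

q_1 = w_1/‖w_1‖ = (0, -1, -2, 2)/3.0000 = (0.0000, -0.3333, -0.6667, 0.6667).
r_{12} = q_1·w_2 = -1.0000.
u_2 = w_2 + 1.0000·q_1 = (1.0000, -3.3333, 1.3333, -0.3333).
‖u_2‖ = 3.7417, so q_2 = (0.2673, -0.8909, 0.3563, -0.0891).
r_{13} = q_1·w_3 = 2.0000; r_{23} = q_2·w_3 = 0.2673.
u_3 = w_3 − 2.0000·q_1 − 0.2673·q_2 = (-3.0714, -1.0952, -0.7619, -1.3095).
‖u_3‖ = 3.5956, so q_3 = (-0.8542, -0.3046, -0.2119, -0.3642).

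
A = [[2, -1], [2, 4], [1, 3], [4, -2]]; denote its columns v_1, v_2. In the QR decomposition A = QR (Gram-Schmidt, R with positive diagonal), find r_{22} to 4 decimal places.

r_{22} = 5.4736

e_1 = v_1/‖v_1‖ = (2, 2, 1, 4)/5.0000 = (0.4000, 0.4000, 0.2000, 0.8000).
r_{12} = e_1·v_2 = 0.2000.
u_2 = v_2 − 0.2000·e_1 = (-1.0800, 3.9200, 2.9600, -2.1600).
r_{22} = ‖u_2‖ = 5.4736.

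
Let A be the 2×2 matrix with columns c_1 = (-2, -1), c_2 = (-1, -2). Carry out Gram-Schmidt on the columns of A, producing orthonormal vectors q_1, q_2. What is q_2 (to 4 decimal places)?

c_1 = (-2, -1); ‖c_1‖ = 2.2361, so q_1 = (-0.8944, -0.4472).
q_1·c_2 = (-0.8944)·(-1) + (-0.4472)·(-2) = 1.7889.
u_2 = c_2 − 1.7889·q_1 = (0.6000, -1.2000).
‖u_2‖ = 1.3416, so q_2 = (0.4472, -0.8944).

q_2 = (0.4472, -0.8944)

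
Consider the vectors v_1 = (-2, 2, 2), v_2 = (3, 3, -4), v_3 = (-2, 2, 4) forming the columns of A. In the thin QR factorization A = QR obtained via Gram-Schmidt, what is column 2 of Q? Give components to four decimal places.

e_1 = v_1/‖v_1‖ = (-2, 2, 2)/3.4641 = (-0.5774, 0.5774, 0.5774).
r_{12} = e_1·v_2 = -2.3094.
u_2 = v_2 + 2.3094·e_1 = (1.6667, 4.3333, -2.6667).
‖u_2‖ = 5.3541, so e_2 = (0.3113, 0.8093, -0.4981).

e_2 = (0.3113, 0.8093, -0.4981)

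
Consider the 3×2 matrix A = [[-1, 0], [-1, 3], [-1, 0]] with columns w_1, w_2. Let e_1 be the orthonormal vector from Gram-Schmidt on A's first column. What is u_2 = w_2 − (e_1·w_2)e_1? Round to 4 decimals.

e_1 = w_1/‖w_1‖ = (-1, -1, -1)/1.7321 = (-0.5774, -0.5774, -0.5774).
r_{12} = e_1·w_2 = -1.7321.
u_2 = w_2 + 1.7321·e_1 = (-1.0000, 2.0000, -1.0000).

u_2 = (-1.0000, 2.0000, -1.0000)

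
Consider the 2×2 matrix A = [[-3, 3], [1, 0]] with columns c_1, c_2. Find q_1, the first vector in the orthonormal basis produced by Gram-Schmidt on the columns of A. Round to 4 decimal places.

q_1 = (-0.9487, 0.3162)

c_1 = (-3, 1); ‖c_1‖ = 3.1623, so q_1 = (-0.9487, 0.3162).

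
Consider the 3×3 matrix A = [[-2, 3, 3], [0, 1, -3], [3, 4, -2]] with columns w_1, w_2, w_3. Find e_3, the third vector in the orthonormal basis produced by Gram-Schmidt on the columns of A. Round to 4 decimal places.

e_3 = (0.1726, -0.9782, 0.1151)

w_1 = (-2, 0, 3); ‖w_1‖ = 3.6056, so e_1 = (-0.5547, 0.0000, 0.8321).
e_1·w_2 = (-0.5547)·3 + 0.0000·1 + 0.8321·4 = 1.6641.
u_2 = w_2 − 1.6641·e_1 = (3.9231, 1.0000, 2.6154).
‖u_2‖ = 4.8198, so e_2 = (0.8139, 0.2075, 0.5426).
e_1·w_3 = (-0.5547)·3 + 0.0000·(-3) + 0.8321·(-2) = -3.3282; e_2·w_3 = 0.8139·3 + 0.2075·(-3) + 0.5426·(-2) = 0.7341.
u_3 = w_3 + 3.3282·e_1 − 0.7341·e_2 = (0.5563, -3.1523, 0.3709).
‖u_3‖ = 3.2224, so e_3 = (0.1726, -0.9782, 0.1151).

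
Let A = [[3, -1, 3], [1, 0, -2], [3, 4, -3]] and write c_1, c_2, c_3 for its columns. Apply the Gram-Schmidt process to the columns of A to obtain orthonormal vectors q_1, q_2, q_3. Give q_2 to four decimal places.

q_2 = (-0.6784, -0.1327, 0.7226)

q_1 = c_1/‖c_1‖ = (3, 1, 3)/4.3589 = (0.6882, 0.2294, 0.6882).
r_{12} = q_1·c_2 = 2.0647.
u_2 = c_2 − 2.0647·q_1 = (-2.4211, -0.4737, 2.5789).
‖u_2‖ = 3.5689, so q_2 = (-0.6784, -0.1327, 0.7226).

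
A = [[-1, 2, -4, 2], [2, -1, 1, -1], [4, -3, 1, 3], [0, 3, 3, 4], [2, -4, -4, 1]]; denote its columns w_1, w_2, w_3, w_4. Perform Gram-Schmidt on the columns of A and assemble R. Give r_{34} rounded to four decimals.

w_1 = (-1, 2, 4, 0, 2); ‖w_1‖ = 5.0000, so q_1 = (-0.2000, 0.4000, 0.8000, 0.0000, 0.4000).
q_1·w_2 = (-0.2000)·2 + 0.4000·(-1) + 0.8000·(-3) + 0.0000·3 + 0.4000·(-4) = -4.8000.
u_2 = w_2 + 4.8000·q_1 = (1.0400, 0.9200, 0.8400, 3.0000, -2.0800).
‖u_2‖ = 3.9950, so q_2 = (0.2603, 0.2303, 0.2103, 0.7509, -0.5207).
q_1·w_3 = (-0.2000)·(-4) + 0.4000·1 + 0.8000·1 + 0.0000·3 + 0.4000·(-4) = 0.4000; q_2·w_3 = 0.2603·(-4) + 0.2303·1 + 0.2103·1 + 0.7509·3 + (-0.5207)·(-4) = 3.7347.
u_3 = w_3 − 0.4000·q_1 − 3.7347·q_2 = (-4.8922, -0.0201, -0.1053, 0.1955, -2.2155).
‖u_3‖ = 5.3751, so q_3 = (-0.9102, -0.0037, -0.0196, 0.0364, -0.4122).
r_{34} = q_3·w_4 = -2.1420.

r_{34} = -2.1420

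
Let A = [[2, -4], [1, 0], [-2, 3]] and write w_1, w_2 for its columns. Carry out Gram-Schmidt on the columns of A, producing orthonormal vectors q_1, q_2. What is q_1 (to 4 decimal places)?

q_1 = (0.6667, 0.3333, -0.6667)

q_1 = w_1/‖w_1‖ = (2, 1, -2)/3.0000 = (0.6667, 0.3333, -0.6667).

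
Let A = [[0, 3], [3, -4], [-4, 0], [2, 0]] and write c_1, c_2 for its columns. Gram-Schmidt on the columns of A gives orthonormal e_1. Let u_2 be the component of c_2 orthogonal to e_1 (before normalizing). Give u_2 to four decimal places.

c_1 = (0, 3, -4, 2); ‖c_1‖ = 5.3852, so e_1 = (0.0000, 0.5571, -0.7428, 0.3714).
e_1·c_2 = 0.0000·3 + 0.5571·(-4) + (-0.7428)·0 + 0.3714·0 = -2.2283.
u_2 = c_2 + 2.2283·e_1 = (3.0000, -2.7586, -1.6552, 0.8276).

u_2 = (3.0000, -2.7586, -1.6552, 0.8276)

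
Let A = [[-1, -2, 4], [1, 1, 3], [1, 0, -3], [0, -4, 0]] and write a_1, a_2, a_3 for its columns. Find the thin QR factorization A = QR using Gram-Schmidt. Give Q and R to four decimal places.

Q = [[-0.5774, -0.2357, 0.4882], [0.5774, 0.0000, 0.8101], [0.5774, -0.2357, -0.3220], [0.0000, -0.9428, -0.0415]], R = [[1.7321, 1.7321, -2.3094], [0.0000, 4.2426, -0.2357], [0.0000, 0.0000, 5.3489]]

a_1 = (-1, 1, 1, 0); ‖a_1‖ = 1.7321, so q_1 = (-0.5774, 0.5774, 0.5774, 0.0000).
q_1·a_2 = (-0.5774)·(-2) + 0.5774·1 + 0.5774·0 + 0.0000·(-4) = 1.7321.
u_2 = a_2 − 1.7321·q_1 = (-1.0000, 0.0000, -1.0000, -4.0000).
‖u_2‖ = 4.2426, so q_2 = (-0.2357, 0.0000, -0.2357, -0.9428).
q_1·a_3 = (-0.5774)·4 + 0.5774·3 + 0.5774·(-3) + 0.0000·0 = -2.3094; q_2·a_3 = (-0.2357)·4 + (0.0000)·3 + (-0.2357)·(-3) + (-0.9428)·0 = -0.2357.
u_3 = a_3 + 2.3094·q_1 + 0.2357·q_2 = (2.6111, 4.3333, -1.7222, -0.2222).
‖u_3‖ = 5.3489, so q_3 = (0.4882, 0.8101, -0.3220, -0.0415).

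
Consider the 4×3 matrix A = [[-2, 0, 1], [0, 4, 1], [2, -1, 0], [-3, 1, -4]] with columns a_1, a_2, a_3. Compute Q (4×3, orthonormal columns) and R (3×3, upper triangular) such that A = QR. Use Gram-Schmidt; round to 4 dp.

Q = [[-0.4851, -0.1447, 0.6699], [0.0000, 0.9839, 0.0847], [0.4851, -0.1013, -0.3240], [-0.7276, 0.0289, -0.6626]], R = [[4.1231, -1.2127, 2.4254], [0.0000, 4.0656, 0.7234], [0.0000, 0.0000, 3.4050]]

a_1 = (-2, 0, 2, -3); ‖a_1‖ = 4.1231, so e_1 = (-0.4851, 0.0000, 0.4851, -0.7276).
e_1·a_2 = (-0.4851)·0 + 0.0000·4 + 0.4851·(-1) + (-0.7276)·1 = -1.2127.
u_2 = a_2 + 1.2127·e_1 = (-0.5882, 4.0000, -0.4118, 0.1176).
‖u_2‖ = 4.0656, so e_2 = (-0.1447, 0.9839, -0.1013, 0.0289).
e_1·a_3 = (-0.4851)·1 + 0.0000·1 + 0.4851·0 + (-0.7276)·(-4) = 2.4254; e_2·a_3 = (-0.1447)·1 + 0.9839·1 + (-0.1013)·0 + 0.0289·(-4) = 0.7234.
u_3 = a_3 − 2.4254·e_1 − 0.7234·e_2 = (2.2811, 0.2883, -1.1032, -2.2562).
‖u_3‖ = 3.4050, so e_3 = (0.6699, 0.0847, -0.3240, -0.6626).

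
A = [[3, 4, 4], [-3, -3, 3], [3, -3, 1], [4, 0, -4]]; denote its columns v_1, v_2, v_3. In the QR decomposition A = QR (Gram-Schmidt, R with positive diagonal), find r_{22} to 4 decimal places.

e_1 = v_1/‖v_1‖ = (3, -3, 3, 4)/6.5574 = (0.4575, -0.4575, 0.4575, 0.6100).
r_{12} = e_1·v_2 = 1.8300.
u_2 = v_2 − 1.8300·e_1 = (3.1628, -2.1628, -3.8372, -1.1163).
r_{22} = ‖u_2‖ = 5.5363.

r_{22} = 5.5363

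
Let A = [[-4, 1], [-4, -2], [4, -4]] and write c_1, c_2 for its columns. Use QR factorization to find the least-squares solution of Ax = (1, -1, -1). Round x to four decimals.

c_1 = (-4, -4, 4); ‖c_1‖ = 6.9282, so q_1 = (-0.5774, -0.5774, 0.5774).
q_1·c_2 = (-0.5774)·1 + (-0.5774)·(-2) + 0.5774·(-4) = -1.7321.
u_2 = c_2 + 1.7321·q_1 = (0.0000, -3.0000, -3.0000).
‖u_2‖ = 4.2426, so q_2 = (0.0000, -0.7071, -0.7071).
Qᵀb = (-0.5774, 1.4142).
Back-substitute: x_2 = 1.4142/4.2426 = 0.3333.
x_1 = (-0.5774 + 1.7321·0.3333)/6.9282 = 0.0000.

x = (0.0000, 0.3333)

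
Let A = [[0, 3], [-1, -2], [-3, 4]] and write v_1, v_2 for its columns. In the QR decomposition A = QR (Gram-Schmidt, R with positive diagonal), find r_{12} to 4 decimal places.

q_1 = v_1/‖v_1‖ = (0, -1, -3)/3.1623 = (0.0000, -0.3162, -0.9487).
r_{12} = q_1·v_2 = -3.1623.

r_{12} = -3.1623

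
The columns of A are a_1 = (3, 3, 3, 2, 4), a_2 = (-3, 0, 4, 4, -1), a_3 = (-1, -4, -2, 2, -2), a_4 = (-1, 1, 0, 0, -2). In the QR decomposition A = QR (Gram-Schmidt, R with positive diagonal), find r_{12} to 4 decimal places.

a_1 = (3, 3, 3, 2, 4); ‖a_1‖ = 6.8557, so e_1 = (0.4376, 0.4376, 0.4376, 0.2917, 0.5835).
r_{12} = e_1·a_2 = 1.0211.

r_{12} = 1.0211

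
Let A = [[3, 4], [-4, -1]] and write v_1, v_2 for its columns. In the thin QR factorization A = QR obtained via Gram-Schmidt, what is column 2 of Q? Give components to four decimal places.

v_1 = (3, -4); ‖v_1‖ = 5.0000, so e_1 = (0.6000, -0.8000).
e_1·v_2 = 0.6000·4 + (-0.8000)·(-1) = 3.2000.
u_2 = v_2 − 3.2000·e_1 = (2.0800, 1.5600).
‖u_2‖ = 2.6000, so e_2 = (0.8000, 0.6000).

e_2 = (0.8000, 0.6000)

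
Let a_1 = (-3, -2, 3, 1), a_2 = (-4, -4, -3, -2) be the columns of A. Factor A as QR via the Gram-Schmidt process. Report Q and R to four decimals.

Q = [[-0.6255, -0.4388], [-0.4170, -0.4996], [0.6255, -0.6481], [0.2085, -0.3713]], R = [[4.7958, 1.8766], [0.0000, 6.4404]]

a_1 = (-3, -2, 3, 1); ‖a_1‖ = 4.7958, so q_1 = (-0.6255, -0.4170, 0.6255, 0.2085).
q_1·a_2 = (-0.6255)·(-4) + (-0.4170)·(-4) + 0.6255·(-3) + 0.2085·(-2) = 1.8766.
u_2 = a_2 − 1.8766·q_1 = (-2.8261, -3.2174, -4.1739, -2.3913).
‖u_2‖ = 6.4404, so q_2 = (-0.4388, -0.4996, -0.6481, -0.3713).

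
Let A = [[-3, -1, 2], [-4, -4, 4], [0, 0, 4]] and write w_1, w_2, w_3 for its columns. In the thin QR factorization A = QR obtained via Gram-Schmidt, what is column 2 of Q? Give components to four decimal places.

q_2 = (0.8000, -0.6000, 0.0000)

w_1 = (-3, -4, 0); ‖w_1‖ = 5.0000, so q_1 = (-0.6000, -0.8000, 0.0000).
q_1·w_2 = (-0.6000)·(-1) + (-0.8000)·(-4) + 0.0000·0 = 3.8000.
u_2 = w_2 − 3.8000·q_1 = (1.2800, -0.9600, 0.0000).
‖u_2‖ = 1.6000, so q_2 = (0.8000, -0.6000, 0.0000).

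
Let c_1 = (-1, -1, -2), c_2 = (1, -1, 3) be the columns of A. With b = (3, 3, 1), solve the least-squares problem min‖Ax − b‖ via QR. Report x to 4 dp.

x = (-2.3333, -1.0000)

e_1 = c_1/‖c_1‖ = (-1, -1, -2)/2.4495 = (-0.4082, -0.4082, -0.8165).
r_{12} = e_1·c_2 = -2.4495.
u_2 = c_2 + 2.4495·e_1 = (0.0000, -2.0000, 1.0000).
‖u_2‖ = 2.2361, so e_2 = (0.0000, -0.8944, 0.4472).
Qᵀb = (-3.2660, -2.2361).
Back-substitute: x_2 = -2.2361/2.2361 = -1.0000.
x_1 = (-3.2660 + 2.4495·(-1.0000))/2.4495 = -2.3333.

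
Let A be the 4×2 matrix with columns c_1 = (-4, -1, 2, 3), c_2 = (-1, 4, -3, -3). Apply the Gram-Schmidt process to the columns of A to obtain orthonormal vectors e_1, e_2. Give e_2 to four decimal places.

e_2 = (-0.5721, 0.6674, -0.3814, -0.2860)

e_1 = c_1/‖c_1‖ = (-4, -1, 2, 3)/5.4772 = (-0.7303, -0.1826, 0.3651, 0.5477).
r_{12} = e_1·c_2 = -2.7386.
u_2 = c_2 + 2.7386·e_1 = (-3.0000, 3.5000, -2.0000, -1.5000).
‖u_2‖ = 5.2440, so e_2 = (-0.5721, 0.6674, -0.3814, -0.2860).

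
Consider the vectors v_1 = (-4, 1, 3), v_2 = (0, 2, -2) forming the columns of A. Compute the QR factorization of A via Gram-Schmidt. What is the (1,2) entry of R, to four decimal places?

v_1 = (-4, 1, 3); ‖v_1‖ = 5.0990, so q_1 = (-0.7845, 0.1961, 0.5883).
r_{12} = q_1·v_2 = -0.7845.

r_{12} = -0.7845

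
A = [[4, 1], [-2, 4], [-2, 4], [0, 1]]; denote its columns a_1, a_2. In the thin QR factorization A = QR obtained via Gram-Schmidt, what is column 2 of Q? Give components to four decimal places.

q_2 = (0.5669, 0.5669, 0.5669, 0.1890)

a_1 = (4, -2, -2, 0); ‖a_1‖ = 4.8990, so q_1 = (0.8165, -0.4082, -0.4082, 0.0000).
q_1·a_2 = 0.8165·1 + (-0.4082)·4 + (-0.4082)·4 + 0.0000·1 = -2.4495.
u_2 = a_2 + 2.4495·q_1 = (3.0000, 3.0000, 3.0000, 1.0000).
‖u_2‖ = 5.2915, so q_2 = (0.5669, 0.5669, 0.5669, 0.1890).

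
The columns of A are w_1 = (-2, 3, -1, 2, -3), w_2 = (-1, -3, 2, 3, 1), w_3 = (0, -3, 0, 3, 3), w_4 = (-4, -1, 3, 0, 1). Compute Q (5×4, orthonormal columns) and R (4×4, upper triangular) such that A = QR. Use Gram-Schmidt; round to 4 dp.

Q = [[-0.3849, -0.3034, 0.1068, -0.7926], [0.5774, -0.4901, 0.0844, 0.1895], [-0.1925, 0.3734, -0.7198, 0.0919], [0.3849, 0.7235, 0.4218, -0.2986], [-0.5774, 0.0700, 0.5342, 0.4882]], R = [[5.1962, -1.1547, -2.3094, -0.1925], [0.0000, 4.7610, 3.8508, 2.8939], [0.0000, 0.0000, 2.6150, -2.1370], [0.0000, 0.0000, 0.0000, 3.7445]]

q_1 = w_1/‖w_1‖ = (-2, 3, -1, 2, -3)/5.1962 = (-0.3849, 0.5774, -0.1925, 0.3849, -0.5774).
r_{12} = q_1·w_2 = -1.1547.
u_2 = w_2 + 1.1547·q_1 = (-1.4444, -2.3333, 1.7778, 3.4444, 0.3333).
‖u_2‖ = 4.7610, so q_2 = (-0.3034, -0.4901, 0.3734, 0.7235, 0.0700).
r_{13} = q_1·w_3 = -2.3094; r_{23} = q_2·w_3 = 3.8508.
u_3 = w_3 + 2.3094·q_1 − 3.8508·q_2 = (0.2794, 0.2206, -1.8824, 1.1029, 1.3971).
‖u_3‖ = 2.6150, so q_3 = (0.1068, 0.0844, -0.7198, 0.4218, 0.5342).
r_{14} = q_1·w_4 = -0.1925; r_{24} = q_2·w_4 = 2.8939; r_{34} = q_3·w_4 = -2.1370.
u_4 = w_4 + 0.1925·q_1 − 2.8939·q_2 + 2.1370·q_3 = (-2.9677, 0.7097, 0.3441, -1.1183, 1.8280).
‖u_4‖ = 3.7445, so q_4 = (-0.7926, 0.1895, 0.0919, -0.2986, 0.4882).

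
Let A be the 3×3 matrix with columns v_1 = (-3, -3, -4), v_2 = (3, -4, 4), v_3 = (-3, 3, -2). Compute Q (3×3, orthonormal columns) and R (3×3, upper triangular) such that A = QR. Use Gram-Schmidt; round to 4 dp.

Q = [[-0.5145, 0.3087, -0.8000], [-0.5145, -0.8575, 0.0000], [-0.6860, 0.4116, 0.6000]], R = [[5.8310, -2.2295, 1.3720], [0.0000, 6.0025, -4.3218], [0.0000, 0.0000, 1.2000]]

v_1 = (-3, -3, -4); ‖v_1‖ = 5.8310, so q_1 = (-0.5145, -0.5145, -0.6860).
q_1·v_2 = (-0.5145)·3 + (-0.5145)·(-4) + (-0.6860)·4 = -2.2295.
u_2 = v_2 + 2.2295·q_1 = (1.8529, -5.1471, 2.4706).
‖u_2‖ = 6.0025, so q_2 = (0.3087, -0.8575, 0.4116).
q_1·v_3 = (-0.5145)·(-3) + (-0.5145)·3 + (-0.6860)·(-2) = 1.3720; q_2·v_3 = 0.3087·(-3) + (-0.8575)·3 + 0.4116·(-2) = -4.3218.
u_3 = v_3 − 1.3720·q_1 + 4.3218·q_2 = (-0.9600, 0.0000, 0.7200).
‖u_3‖ = 1.2000, so q_3 = (-0.8000, 0.0000, 0.6000).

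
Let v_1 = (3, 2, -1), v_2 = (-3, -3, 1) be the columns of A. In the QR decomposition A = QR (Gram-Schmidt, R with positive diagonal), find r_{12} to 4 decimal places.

r_{12} = -4.2762

v_1 = (3, 2, -1); ‖v_1‖ = 3.7417, so e_1 = (0.8018, 0.5345, -0.2673).
r_{12} = e_1·v_2 = -4.2762.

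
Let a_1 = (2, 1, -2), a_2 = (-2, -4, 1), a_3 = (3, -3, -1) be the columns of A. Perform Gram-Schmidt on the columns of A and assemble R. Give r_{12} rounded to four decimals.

e_1 = a_1/‖a_1‖ = (2, 1, -2)/3.0000 = (0.6667, 0.3333, -0.6667).
r_{12} = e_1·a_2 = -3.3333.

r_{12} = -3.3333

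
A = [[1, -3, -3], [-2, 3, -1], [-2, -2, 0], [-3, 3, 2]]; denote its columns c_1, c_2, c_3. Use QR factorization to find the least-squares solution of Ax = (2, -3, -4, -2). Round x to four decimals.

x = (1.3844, 0.1967, 0.0236)

c_1 = (1, -2, -2, -3); ‖c_1‖ = 4.2426, so e_1 = (0.2357, -0.4714, -0.4714, -0.7071).
e_1·c_2 = 0.2357·(-3) + (-0.4714)·3 + (-0.4714)·(-2) + (-0.7071)·3 = -3.2998.
u_2 = c_2 + 3.2998·e_1 = (-2.2222, 1.4444, -3.5556, 0.6667).
‖u_2‖ = 4.4845, so e_2 = (-0.4955, 0.3221, -0.7928, 0.1487).
e_1·c_3 = 0.2357·(-3) + (-0.4714)·(-1) + (-0.4714)·0 + (-0.7071)·2 = -1.6499; e_2·c_3 = (-0.4955)·(-3) + 0.3221·(-1) + (-0.7928)·0 + 0.1487·2 = 1.4618.
u_3 = c_3 + 1.6499·e_1 − 1.4618·e_2 = (-1.8867, -2.2486, 0.3812, 0.6160).
‖u_3‖ = 3.0234, so e_3 = (-0.6240, -0.7437, 0.1261, 0.2038).
Qᵀb = (5.1854, 0.9167, 0.0713).
Back-substitute: x_3 = 0.0713/3.0234 = 0.0236.
x_2 = (0.9167 − 1.4618·0.0236)/4.4845 = 0.1967.
x_1 = (5.1854 + 3.2998·0.1967 + 1.6499·0.0236)/4.2426 = 1.3844.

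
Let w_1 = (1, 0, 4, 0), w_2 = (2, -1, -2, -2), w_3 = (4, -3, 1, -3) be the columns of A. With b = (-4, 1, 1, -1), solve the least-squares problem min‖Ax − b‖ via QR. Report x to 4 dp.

w_1 = (1, 0, 4, 0); ‖w_1‖ = 4.1231, so q_1 = (0.2425, 0.0000, 0.9701, 0.0000).
q_1·w_2 = 0.2425·2 + 0.0000·(-1) + 0.9701·(-2) + 0.0000·(-2) = -1.4552.
u_2 = w_2 + 1.4552·q_1 = (2.3529, -1.0000, -0.5882, -2.0000).
‖u_2‖ = 3.2988, so q_2 = (0.7133, -0.3031, -0.1783, -0.6063).
q_1·w_3 = 0.2425·4 + 0.0000·(-3) + 0.9701·1 + 0.0000·(-3) = 1.9403; q_2·w_3 = 0.7133·4 + (-0.3031)·(-3) + (-0.1783)·1 + (-0.6063)·(-3) = 5.4030.
u_3 = w_3 − 1.9403·q_1 − 5.4030·q_2 = (-0.3243, -1.3622, 0.0811, 0.2757).
‖u_3‖ = 1.4294, so q_3 = (-0.2269, -0.9529, 0.0567, 0.1929).
Qᵀb = (0.0000, -2.7282, -0.1815).
Back-substitute: x_3 = -0.1815/1.4294 = -0.1270.
x_2 = (-2.7282 − 5.4030·(-0.1270))/3.2988 = -0.6190.
x_1 = (0.0000 + 1.4552·(-0.6190) − 1.9403·(-0.1270))/4.1231 = -0.1587.

x = (-0.1587, -0.6190, -0.1270)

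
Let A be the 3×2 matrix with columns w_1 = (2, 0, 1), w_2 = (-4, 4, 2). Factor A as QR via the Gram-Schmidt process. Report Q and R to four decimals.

Q = [[0.8944, -0.2981], [0.0000, 0.7454], [0.4472, 0.5963]], R = [[2.2361, -2.6833], [0.0000, 5.3666]]

q_1 = w_1/‖w_1‖ = (2, 0, 1)/2.2361 = (0.8944, 0.0000, 0.4472).
r_{12} = q_1·w_2 = -2.6833.
u_2 = w_2 + 2.6833·q_1 = (-1.6000, 4.0000, 3.2000).
‖u_2‖ = 5.3666, so q_2 = (-0.2981, 0.7454, 0.5963).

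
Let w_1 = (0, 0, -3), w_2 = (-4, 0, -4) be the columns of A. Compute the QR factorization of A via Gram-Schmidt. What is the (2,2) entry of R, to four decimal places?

r_{22} = 4.0000

e_1 = w_1/‖w_1‖ = (0, 0, -3)/3.0000 = (0.0000, 0.0000, -1.0000).
r_{12} = e_1·w_2 = 4.0000.
u_2 = w_2 − 4.0000·e_1 = (-4.0000, 0.0000, 0.0000).
r_{22} = ‖u_2‖ = 4.0000.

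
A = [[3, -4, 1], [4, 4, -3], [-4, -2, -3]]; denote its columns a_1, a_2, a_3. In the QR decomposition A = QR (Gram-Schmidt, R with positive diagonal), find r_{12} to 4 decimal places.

e_1 = a_1/‖a_1‖ = (3, 4, -4)/6.4031 = (0.4685, 0.6247, -0.6247).
r_{12} = e_1·a_2 = 1.8741.

r_{12} = 1.8741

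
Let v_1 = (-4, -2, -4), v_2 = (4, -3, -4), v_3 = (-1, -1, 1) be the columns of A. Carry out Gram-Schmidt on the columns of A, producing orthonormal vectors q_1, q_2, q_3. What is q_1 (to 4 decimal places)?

q_1 = (-0.6667, -0.3333, -0.6667)

v_1 = (-4, -2, -4); ‖v_1‖ = 6.0000, so q_1 = (-0.6667, -0.3333, -0.6667).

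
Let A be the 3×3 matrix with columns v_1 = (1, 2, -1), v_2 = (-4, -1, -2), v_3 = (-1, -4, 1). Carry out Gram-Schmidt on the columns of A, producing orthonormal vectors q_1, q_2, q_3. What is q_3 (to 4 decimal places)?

q_3 = (0.4767, -0.5721, -0.6674)

q_1 = v_1/‖v_1‖ = (1, 2, -1)/2.4495 = (0.4082, 0.8165, -0.4082).
r_{12} = q_1·v_2 = -1.6330.
u_2 = v_2 + 1.6330·q_1 = (-3.3333, 0.3333, -2.6667).
‖u_2‖ = 4.2817, so q_2 = (-0.7785, 0.0778, -0.6228).
r_{13} = q_1·v_3 = -4.0825; r_{23} = q_2·v_3 = -0.1557.
u_3 = v_3 + 4.0825·q_1 + 0.1557·q_2 = (0.5455, -0.6545, -0.7636).
‖u_3‖ = 1.1442, so q_3 = (0.4767, -0.5721, -0.6674).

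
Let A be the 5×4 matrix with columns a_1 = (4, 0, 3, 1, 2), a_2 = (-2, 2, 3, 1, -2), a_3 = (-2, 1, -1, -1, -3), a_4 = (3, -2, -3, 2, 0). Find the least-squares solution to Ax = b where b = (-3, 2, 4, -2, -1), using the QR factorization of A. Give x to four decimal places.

x = (0.2326, 0.1506, 0.3224, -0.9748)

a_1 = (4, 0, 3, 1, 2); ‖a_1‖ = 5.4772, so e_1 = (0.7303, 0.0000, 0.5477, 0.1826, 0.3651).
e_1·a_2 = 0.7303·(-2) + 0.0000·2 + 0.5477·3 + 0.1826·1 + 0.3651·(-2) = -0.3651.
u_2 = a_2 + 0.3651·e_1 = (-1.7333, 2.0000, 3.2000, 1.0667, -1.8667).
‖u_2‖ = 4.6762, so e_2 = (-0.3707, 0.4277, 0.6843, 0.2281, -0.3992).
e_1·a_3 = 0.7303·(-2) + 0.0000·1 + 0.5477·(-1) + 0.1826·(-1) + 0.3651·(-3) = -3.2863; e_2·a_3 = (-0.3707)·(-2) + 0.4277·1 + 0.6843·(-1) + 0.2281·(-1) + (-0.3992)·(-3) = 1.4542.
u_3 = a_3 + 3.2863·e_1 − 1.4542·e_2 = (0.9390, 0.3780, -0.1951, -0.7317, -1.2195).
‖u_3‖ = 1.7565, so e_3 = (0.5346, 0.2152, -0.1111, -0.4166, -0.6943).
e_1·a_4 = 0.7303·3 + 0.0000·(-2) + 0.5477·(-3) + 0.1826·2 + 0.3651·0 = 0.9129; e_2·a_4 = (-0.3707)·3 + 0.4277·(-2) + 0.6843·(-3) + 0.2281·2 + (-0.3992)·0 = -3.5642; e_3·a_4 = 0.5346·3 + 0.2152·(-2) + (-0.1111)·(-3) + (-0.4166)·2 + (-0.6943)·0 = 0.6734.
u_4 = a_4 − 0.9129·e_1 + 3.5642·e_2 − 0.6734·e_3 = (0.6522, -0.6206, -0.9862, 2.9269, -1.2885).
‖u_4‖ = 3.4655, so e_4 = (0.1882, -0.1791, -0.2846, 0.8446, -0.3718).
Qᵀb = (-0.7303, 4.6477, -0.0903, -3.3783).
Back-substitute: x_4 = -3.3783/3.4655 = -0.9748.
x_3 = (-0.0903 − 0.6734·(-0.9748))/1.7565 = 0.3224.
x_2 = (4.6477 − 1.4542·0.3224 + 3.5642·(-0.9748))/4.6762 = 0.1506.
x_1 = (-0.7303 + 0.3651·0.1506 + 3.2863·0.3224 − 0.9129·(-0.9748))/5.4772 = 0.2326.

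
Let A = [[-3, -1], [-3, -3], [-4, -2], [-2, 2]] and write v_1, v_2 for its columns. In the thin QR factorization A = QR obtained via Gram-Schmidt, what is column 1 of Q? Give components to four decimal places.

v_1 = (-3, -3, -4, -2); ‖v_1‖ = 6.1644, so e_1 = (-0.4867, -0.4867, -0.6489, -0.3244).

e_1 = (-0.4867, -0.4867, -0.6489, -0.3244)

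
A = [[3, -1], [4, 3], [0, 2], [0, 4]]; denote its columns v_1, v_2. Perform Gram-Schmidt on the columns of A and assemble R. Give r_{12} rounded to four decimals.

v_1 = (3, 4, 0, 0); ‖v_1‖ = 5.0000, so e_1 = (0.6000, 0.8000, 0.0000, 0.0000).
r_{12} = e_1·v_2 = 1.8000.

r_{12} = 1.8000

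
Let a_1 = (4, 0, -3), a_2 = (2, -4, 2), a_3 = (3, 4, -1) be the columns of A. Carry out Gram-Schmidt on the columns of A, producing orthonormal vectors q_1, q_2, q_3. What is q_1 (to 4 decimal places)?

q_1 = (0.8000, 0.0000, -0.6000)

a_1 = (4, 0, -3); ‖a_1‖ = 5.0000, so q_1 = (0.8000, 0.0000, -0.6000).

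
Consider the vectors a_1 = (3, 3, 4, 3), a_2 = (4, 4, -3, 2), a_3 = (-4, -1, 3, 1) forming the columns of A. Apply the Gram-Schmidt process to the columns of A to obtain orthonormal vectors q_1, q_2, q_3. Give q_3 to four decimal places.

q_3 = (-0.7364, 0.3560, -0.1343, 0.5594)

a_1 = (3, 3, 4, 3); ‖a_1‖ = 6.5574, so q_1 = (0.4575, 0.4575, 0.6100, 0.4575).
q_1·a_2 = 0.4575·4 + 0.4575·4 + 0.6100·(-3) + 0.4575·2 = 2.7450.
u_2 = a_2 − 2.7450·q_1 = (2.7442, 2.7442, -4.6744, 0.7442).
‖u_2‖ = 6.1209, so q_2 = (0.4483, 0.4483, -0.7637, 0.1216).
q_1·a_3 = 0.4575·(-4) + 0.4575·(-1) + 0.6100·3 + 0.4575·1 = 0.0000; q_2·a_3 = 0.4483·(-4) + 0.4483·(-1) + (-0.7637)·3 + 0.1216·1 = -4.4111.
u_3 = a_3 − 0.0000·q_1 + 4.4111·q_2 = (-2.0223, 0.9777, -0.3687, 1.5363).
‖u_3‖ = 2.7463, so q_3 = (-0.7364, 0.3560, -0.1343, 0.5594).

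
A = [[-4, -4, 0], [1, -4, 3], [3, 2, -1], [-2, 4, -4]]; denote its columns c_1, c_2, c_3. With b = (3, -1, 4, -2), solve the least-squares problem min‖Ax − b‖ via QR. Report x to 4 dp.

x = (1.6384, -2.2062, -3.0113)

c_1 = (-4, 1, 3, -2); ‖c_1‖ = 5.4772, so q_1 = (-0.7303, 0.1826, 0.5477, -0.3651).
q_1·c_2 = (-0.7303)·(-4) + 0.1826·(-4) + 0.5477·2 + (-0.3651)·4 = 1.8257.
u_2 = c_2 − 1.8257·q_1 = (-2.6667, -4.3333, 1.0000, 4.6667).
‖u_2‖ = 6.9761, so q_2 = (-0.3823, -0.6212, 0.1433, 0.6689).
q_1·c_3 = (-0.7303)·0 + 0.1826·3 + 0.5477·(-1) + (-0.3651)·(-4) = 1.4606; q_2·c_3 = (-0.3823)·0 + (-0.6212)·3 + 0.1433·(-1) + 0.6689·(-4) = -4.6826.
u_3 = c_3 − 1.4606·q_1 + 4.6826·q_2 = (-0.7233, -0.1753, -1.1288, -0.3342).
‖u_3‖ = 1.3927, so q_3 = (-0.5193, -0.1259, -0.8105, -0.2400).
Qᵀb = (0.5477, -1.2901, -4.1940).
Back-substitute: x_3 = -4.1940/1.3927 = -3.0113.
x_2 = (-1.2901 + 4.6826·(-3.0113))/6.9761 = -2.2062.
x_1 = (0.5477 − 1.8257·(-2.2062) − 1.4606·(-3.0113))/5.4772 = 1.6384.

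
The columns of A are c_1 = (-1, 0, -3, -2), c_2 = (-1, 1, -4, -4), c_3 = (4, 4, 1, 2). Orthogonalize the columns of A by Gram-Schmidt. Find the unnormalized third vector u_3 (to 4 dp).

u_3 = (2.3143, 2.2000, -2.2571, 2.2286)

q_1 = c_1/‖c_1‖ = (-1, 0, -3, -2)/3.7417 = (-0.2673, 0.0000, -0.8018, -0.5345).
r_{12} = q_1·c_2 = 5.6125.
u_2 = c_2 − 5.6125·q_1 = (0.5000, 1.0000, 0.5000, -1.0000).
‖u_2‖ = 1.5811, so q_2 = (0.3162, 0.6325, 0.3162, -0.6325).
r_{13} = q_1·c_3 = -2.9399; r_{23} = q_2·c_3 = 2.8460.
u_3 = c_3 + 2.9399·q_1 − 2.8460·q_2 = (2.3143, 2.2000, -2.2571, 2.2286).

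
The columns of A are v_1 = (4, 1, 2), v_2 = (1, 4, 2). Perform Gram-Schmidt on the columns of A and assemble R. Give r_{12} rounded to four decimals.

e_1 = v_1/‖v_1‖ = (4, 1, 2)/4.5826 = (0.8729, 0.2182, 0.4364).
r_{12} = e_1·v_2 = 2.6186.

r_{12} = 2.6186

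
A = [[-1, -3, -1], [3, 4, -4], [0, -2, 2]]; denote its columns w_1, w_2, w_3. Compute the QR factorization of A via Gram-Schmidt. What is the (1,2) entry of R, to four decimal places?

r_{12} = 4.7434

w_1 = (-1, 3, 0); ‖w_1‖ = 3.1623, so e_1 = (-0.3162, 0.9487, 0.0000).
r_{12} = e_1·w_2 = 4.7434.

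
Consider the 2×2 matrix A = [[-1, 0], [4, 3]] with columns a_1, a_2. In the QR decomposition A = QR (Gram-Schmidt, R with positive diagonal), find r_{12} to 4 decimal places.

r_{12} = 2.9104

a_1 = (-1, 4); ‖a_1‖ = 4.1231, so e_1 = (-0.2425, 0.9701).
r_{12} = e_1·a_2 = 2.9104.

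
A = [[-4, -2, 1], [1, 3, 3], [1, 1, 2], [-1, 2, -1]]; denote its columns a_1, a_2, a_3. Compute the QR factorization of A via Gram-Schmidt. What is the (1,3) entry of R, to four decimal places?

r_{13} = 0.4588

a_1 = (-4, 1, 1, -1); ‖a_1‖ = 4.3589, so q_1 = (-0.9177, 0.2294, 0.2294, -0.2294).
r_{13} = q_1·a_3 = 0.4588.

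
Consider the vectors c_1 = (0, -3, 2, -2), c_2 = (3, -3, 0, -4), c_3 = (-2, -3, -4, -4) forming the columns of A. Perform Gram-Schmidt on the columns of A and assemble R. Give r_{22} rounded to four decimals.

r_{22} = 4.1231

c_1 = (0, -3, 2, -2); ‖c_1‖ = 4.1231, so e_1 = (0.0000, -0.7276, 0.4851, -0.4851).
e_1·c_2 = 0.0000·3 + (-0.7276)·(-3) + 0.4851·0 + (-0.4851)·(-4) = 4.1231.
u_2 = c_2 − 4.1231·e_1 = (3.0000, 0.0000, -2.0000, -2.0000).
r_{22} = ‖u_2‖ = 4.1231.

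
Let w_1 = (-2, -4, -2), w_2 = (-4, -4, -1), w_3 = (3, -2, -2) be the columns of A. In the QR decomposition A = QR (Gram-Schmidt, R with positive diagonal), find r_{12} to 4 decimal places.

r_{12} = 5.3072

e_1 = w_1/‖w_1‖ = (-2, -4, -2)/4.8990 = (-0.4082, -0.8165, -0.4082).
r_{12} = e_1·w_2 = 5.3072.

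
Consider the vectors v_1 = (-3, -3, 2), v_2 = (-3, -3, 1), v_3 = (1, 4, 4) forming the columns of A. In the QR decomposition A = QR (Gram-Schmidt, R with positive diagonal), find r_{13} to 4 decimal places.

r_{13} = -1.4924

v_1 = (-3, -3, 2); ‖v_1‖ = 4.6904, so e_1 = (-0.6396, -0.6396, 0.4264).
r_{13} = e_1·v_3 = -1.4924.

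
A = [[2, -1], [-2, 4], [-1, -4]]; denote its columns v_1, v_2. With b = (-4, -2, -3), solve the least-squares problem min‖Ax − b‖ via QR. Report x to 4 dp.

e_1 = v_1/‖v_1‖ = (2, -2, -1)/3.0000 = (0.6667, -0.6667, -0.3333).
r_{12} = e_1·v_2 = -2.0000.
u_2 = v_2 + 2.0000·e_1 = (0.3333, 2.6667, -4.6667).
‖u_2‖ = 5.3852, so e_2 = (0.0619, 0.4952, -0.8666).
Qᵀb = (-0.3333, 1.3618).
Back-substitute: x_2 = 1.3618/5.3852 = 0.2529.
x_1 = (-0.3333 + 2.0000·0.2529)/3.0000 = 0.0575.

x = (0.0575, 0.2529)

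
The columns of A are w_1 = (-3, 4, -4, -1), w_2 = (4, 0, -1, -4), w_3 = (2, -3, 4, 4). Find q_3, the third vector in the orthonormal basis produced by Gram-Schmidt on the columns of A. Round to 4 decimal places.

q_3 = (0.6006, 0.4523, -0.1582, 0.6401)

w_1 = (-3, 4, -4, -1); ‖w_1‖ = 6.4807, so q_1 = (-0.4629, 0.6172, -0.6172, -0.1543).
q_1·w_2 = (-0.4629)·4 + 0.6172·0 + (-0.6172)·(-1) + (-0.1543)·(-4) = -0.6172.
u_2 = w_2 + 0.6172·q_1 = (3.7143, 0.3810, -1.3810, -4.0952).
‖u_2‖ = 5.7113, so q_2 = (0.6503, 0.0667, -0.2418, -0.7170).
q_1·w_3 = (-0.4629)·2 + 0.6172·(-3) + (-0.6172)·4 + (-0.1543)·4 = -5.8635; q_2·w_3 = 0.6503·2 + 0.0667·(-3) + (-0.2418)·4 + (-0.7170)·4 = -2.7348.
u_3 = w_3 + 5.8635·q_1 + 2.7348·q_2 = (1.0642, 0.8015, -0.2803, 1.1343).
‖u_3‖ = 1.7720, so q_3 = (0.6006, 0.4523, -0.1582, 0.6401).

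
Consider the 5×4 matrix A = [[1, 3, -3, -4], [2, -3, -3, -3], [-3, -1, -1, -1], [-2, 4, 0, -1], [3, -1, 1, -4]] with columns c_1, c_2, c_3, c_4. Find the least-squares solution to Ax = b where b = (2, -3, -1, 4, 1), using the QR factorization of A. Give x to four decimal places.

x = (-0.0459, 0.8274, 0.5622, -0.3545)

c_1 = (1, 2, -3, -2, 3); ‖c_1‖ = 5.1962, so q_1 = (0.1925, 0.3849, -0.5774, -0.3849, 0.5774).
q_1·c_2 = 0.1925·3 + 0.3849·(-3) + (-0.5774)·(-1) + (-0.3849)·4 + 0.5774·(-1) = -2.1170.
u_2 = c_2 + 2.1170·q_1 = (3.4074, -2.1852, -2.2222, 3.1852, 0.2222).
‖u_2‖ = 5.6141, so q_2 = (0.6069, -0.3892, -0.3958, 0.5674, 0.0396).
q_1·c_3 = 0.1925·(-3) + 0.3849·(-3) + (-0.5774)·(-1) + (-0.3849)·0 + 0.5774·1 = -0.5774; q_2·c_3 = 0.6069·(-3) + (-0.3892)·(-3) + (-0.3958)·(-1) + 0.5674·0 + 0.0396·1 = -0.2177.
u_3 = c_3 + 0.5774·q_1 + 0.2177·q_2 = (-2.7568, -2.8625, -1.4195, -0.0987, 1.3420).
‖u_3‖ = 4.4294, so q_3 = (-0.6224, -0.6463, -0.3205, -0.0223, 0.3030).
q_1·c_4 = 0.1925·(-4) + 0.3849·(-3) + (-0.5774)·(-1) + (-0.3849)·(-1) + 0.5774·(-4) = -3.2717; q_2·c_4 = 0.6069·(-4) + (-0.3892)·(-3) + (-0.3958)·(-1) + 0.5674·(-1) + 0.0396·(-4) = -1.5899; q_3·c_4 = (-0.6224)·(-4) + (-0.6463)·(-3) + (-0.3205)·(-1) + (-0.0223)·(-1) + 0.3030·(-4) = 3.5592.
u_4 = c_4 + 3.2717·q_1 + 1.5899·q_2 − 3.5592·q_3 = (-0.1902, -0.0594, -2.3776, -1.2779, -3.1265).
‖u_4‖ = 4.1353, so q_4 = (-0.0460, -0.0144, -0.5749, -0.3090, -0.7561).
Qᵀb = (-1.1547, 5.0864, 1.2283, -1.4661).
Back-substitute: x_4 = -1.4661/4.1353 = -0.3545.
x_3 = (1.2283 − 3.5592·(-0.3545))/4.4294 = 0.5622.
x_2 = (5.0864 + 0.2177·0.5622 + 1.5899·(-0.3545))/5.6141 = 0.8274.
x_1 = (-1.1547 + 2.1170·0.8274 + 0.5774·0.5622 + 3.2717·(-0.3545))/5.1962 = -0.0459.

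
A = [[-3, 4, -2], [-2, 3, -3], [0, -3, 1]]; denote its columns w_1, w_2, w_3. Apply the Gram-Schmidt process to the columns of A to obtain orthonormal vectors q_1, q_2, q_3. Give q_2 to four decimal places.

w_1 = (-3, -2, 0); ‖w_1‖ = 3.6056, so q_1 = (-0.8321, -0.5547, 0.0000).
q_1·w_2 = (-0.8321)·4 + (-0.5547)·3 + 0.0000·(-3) = -4.9923.
u_2 = w_2 + 4.9923·q_1 = (-0.1538, 0.2308, -3.0000).
‖u_2‖ = 3.0128, so q_2 = (-0.0511, 0.0766, -0.9958).

q_2 = (-0.0511, 0.0766, -0.9958)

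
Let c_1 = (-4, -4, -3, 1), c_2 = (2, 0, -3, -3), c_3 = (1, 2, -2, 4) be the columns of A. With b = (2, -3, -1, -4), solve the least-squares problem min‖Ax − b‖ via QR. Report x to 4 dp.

x = (0.0796, 0.7633, -0.5915)

c_1 = (-4, -4, -3, 1); ‖c_1‖ = 6.4807, so q_1 = (-0.6172, -0.6172, -0.4629, 0.1543).
q_1·c_2 = (-0.6172)·2 + (-0.6172)·0 + (-0.4629)·(-3) + 0.1543·(-3) = -0.3086.
u_2 = c_2 + 0.3086·q_1 = (1.8095, -0.1905, -3.1429, -2.9524).
‖u_2‖ = 4.6803, so q_2 = (0.3866, -0.0407, -0.6715, -0.6308).
q_1·c_3 = (-0.6172)·1 + (-0.6172)·2 + (-0.4629)·(-2) + 0.1543·4 = -0.3086; q_2·c_3 = 0.3866·1 + (-0.0407)·2 + (-0.6715)·(-2) + (-0.6308)·4 = -0.8750.
u_3 = c_3 + 0.3086·q_1 + 0.8750·q_2 = (1.1478, 1.7739, -2.7304, 3.4957).
‖u_3‖ = 4.9132, so q_3 = (0.2336, 0.3611, -0.5557, 0.7115).
Qᵀb = (0.4629, 4.0901, -2.9061).
Back-substitute: x_3 = -2.9061/4.9132 = -0.5915.
x_2 = (4.0901 + 0.8750·(-0.5915))/4.6803 = 0.7633.
x_1 = (0.4629 + 0.3086·0.7633 + 0.3086·(-0.5915))/6.4807 = 0.0796.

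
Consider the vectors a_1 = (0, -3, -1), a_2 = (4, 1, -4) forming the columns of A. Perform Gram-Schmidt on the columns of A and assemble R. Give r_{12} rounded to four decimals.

q_1 = a_1/‖a_1‖ = (0, -3, -1)/3.1623 = (0.0000, -0.9487, -0.3162).
r_{12} = q_1·a_2 = 0.3162.

r_{12} = 0.3162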